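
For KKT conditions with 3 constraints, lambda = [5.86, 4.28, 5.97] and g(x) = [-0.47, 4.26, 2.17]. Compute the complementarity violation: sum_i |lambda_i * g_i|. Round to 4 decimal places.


KKT complementary slackness check:
lambda_1 * g_1 = 5.86 * -0.47 = -2.7542
lambda_2 * g_2 = 4.28 * 4.26 = 18.2328
lambda_3 * g_3 = 5.97 * 2.17 = 12.9549
Total violation = 2.7542 + 18.2328 + 12.9549 = 33.9419


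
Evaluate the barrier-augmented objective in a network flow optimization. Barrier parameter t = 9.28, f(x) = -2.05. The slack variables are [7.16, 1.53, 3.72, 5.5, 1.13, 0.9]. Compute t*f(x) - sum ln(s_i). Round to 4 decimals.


Step 1: Compute log-barrier.
ln values: [1.9685, 0.4253, 1.3137, 1.7047, 0.1222, -0.1054]
phi = -(1.9685 + 0.4253 + 1.3137 + 1.7047 + 0.1222 - 0.1054) = -5.4291
Step 2: Compute augmented objective.
t*f(x) = 9.28*-2.05 = -19.024
Total = -19.024 - 5.4291 = -24.4531


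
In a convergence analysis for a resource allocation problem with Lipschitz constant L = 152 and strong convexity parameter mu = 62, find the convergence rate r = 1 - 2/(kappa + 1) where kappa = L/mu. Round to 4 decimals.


Step 1: Compute the condition number.
kappa = L/mu = 152/62 = 2.4516
Step 2: Compute the convergence rate.
r = 1 - 2/(kappa + 1) = 1 - 2*mu/(L + mu) = (L - mu)/(L + mu) = 90/214 = 0.4206


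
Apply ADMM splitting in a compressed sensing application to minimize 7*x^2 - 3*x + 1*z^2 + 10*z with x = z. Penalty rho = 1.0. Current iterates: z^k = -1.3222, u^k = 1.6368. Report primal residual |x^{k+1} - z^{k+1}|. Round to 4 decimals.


ADMM iteration with rho = 1.0, z^k = -1.3222, u^k = 1.6368
Step 1: x-update.
Minimize 7*x^2 - 3*x + (1.0/2)*(x + 1.3222 + 1.6368)^2
FOC: (2*7 + 1.0)*x = 3 + 1.0*(-1.3222 - 1.6368)
x^{k+1} = 0.0027
Step 2: z-update.
Minimize 1*z^2 + 10*z + (1.0/2)*(0.0027 - z + 1.6368)^2
FOC: (2*1 + 1.0)*z = -10 + 1.0*(0.0027 + 1.6368)
z^{k+1} = -2.7868
Step 3: u-update.
u^{k+1} = 1.6368 + 0.0027 + 2.7868 = 4.4264
Step 4: Primal residual = |0.0027 + 2.7868| = 2.7896


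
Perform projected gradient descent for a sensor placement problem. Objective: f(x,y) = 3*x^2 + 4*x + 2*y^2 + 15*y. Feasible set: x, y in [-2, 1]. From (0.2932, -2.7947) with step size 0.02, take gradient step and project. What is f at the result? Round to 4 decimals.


Step 1: Compute gradient at (0.2932, -2.7947).
grad_x = 2*3*0.2932 + 4 = 5.7592
grad_y = 2*2*-2.7947 + 15 = 3.8212
Step 2: Gradient step.
x_raw = 0.2932 - 0.02*5.7592 = 0.178
y_raw = -2.7947 - 0.02*3.8212 = -2.8711
Step 3: Project onto [-2, 1].
x_proj = clip(0.178) = 0.178
y_proj = clip(-2.8711) = -2.0
Step 4: Evaluate f.
f(0.178, -2.0) = -21.1929


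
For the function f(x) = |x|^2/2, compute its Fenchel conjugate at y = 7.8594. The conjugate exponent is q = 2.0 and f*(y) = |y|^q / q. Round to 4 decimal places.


The conjugate exponent q satisfies 1/p + 1/q = 1.
p = 2, so q = 2/(2 - 1) = 2.0
|y|^q = 7.8594^2.0 = 61.7702
f*(7.8594) = 61.7702 / 2.0 = 30.8851


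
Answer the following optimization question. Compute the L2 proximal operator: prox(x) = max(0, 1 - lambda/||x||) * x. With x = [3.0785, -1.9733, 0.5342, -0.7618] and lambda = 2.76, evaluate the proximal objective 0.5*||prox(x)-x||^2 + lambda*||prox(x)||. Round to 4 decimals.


Step 1: Compute ||x||.
||x|| = 3.7732
Step 2: Compute scaling factor.
scale = max(0, 1 - 2.76/3.7732) = 0.2685
Step 3: prox(x) = [0.8266, -0.5299, 0.1434, -0.2046]
||prox(x)|| = 1.0132
Step 4: Proximal objective.
0.5*||prox-x||^2 = 3.8088
lambda*||prox|| = 2.7964
Total = 6.6051


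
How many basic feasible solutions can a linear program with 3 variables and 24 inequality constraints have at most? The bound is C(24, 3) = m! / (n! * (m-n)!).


Each vertex corresponds to some choice of n active constraints out of m, so the number of vertices is at most C(m, n) = m! / (n!(m-n)!).
m = 24, n = 3
Numerator: 24 * 23 * 22
Denominator: 3! = 6
C(24, 3) = 2024


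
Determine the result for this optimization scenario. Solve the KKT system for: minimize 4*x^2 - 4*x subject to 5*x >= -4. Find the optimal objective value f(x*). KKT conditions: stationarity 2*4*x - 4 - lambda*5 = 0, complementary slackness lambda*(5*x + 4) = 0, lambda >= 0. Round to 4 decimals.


Step 1: Try lambda = 0 (constraint inactive).
Stationarity: 2*4*x - 4 = 0
x* = 4/(2*4) = 0.5
Check constraint: 5*0.5 = 2.5 >= -4 -- satisfied.
Step 2: Compute optimal value.
f(x*) = 4*0.5^2 - 4*0.5 = -1.0


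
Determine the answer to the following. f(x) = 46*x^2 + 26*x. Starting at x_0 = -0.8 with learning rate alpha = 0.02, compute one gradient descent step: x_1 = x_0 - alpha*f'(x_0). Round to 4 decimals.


We compute the gradient at x_0 and apply the update.
f'(x) = 92*x + 26
f'(-0.8) = 92*-0.8 + 26 = -47.6
x_1 = -0.8 - 0.02*-47.6 = 0.152


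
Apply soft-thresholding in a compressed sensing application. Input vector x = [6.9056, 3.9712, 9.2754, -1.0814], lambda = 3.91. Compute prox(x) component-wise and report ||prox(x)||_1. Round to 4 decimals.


Soft-thresholding with lambda = 3.91:
prox(6.9056) = sign(6.9056)*max(|6.9056| - 3.91, 0) = 2.9956
prox(3.9712) = sign(3.9712)*max(|3.9712| - 3.91, 0) = 0.0612
prox(9.2754) = sign(9.2754)*max(|9.2754| - 3.91, 0) = 5.3654
prox(-1.0814) = sign(-1.0814)*max(|-1.0814| - 3.91, 0) = 0.0
prox(x) = [2.9956, 0.0612, 5.3654, 0.0]
||prox(x)||_1 = 2.9956 + 0.0612 + 5.3654 + 0.0 = 8.4222


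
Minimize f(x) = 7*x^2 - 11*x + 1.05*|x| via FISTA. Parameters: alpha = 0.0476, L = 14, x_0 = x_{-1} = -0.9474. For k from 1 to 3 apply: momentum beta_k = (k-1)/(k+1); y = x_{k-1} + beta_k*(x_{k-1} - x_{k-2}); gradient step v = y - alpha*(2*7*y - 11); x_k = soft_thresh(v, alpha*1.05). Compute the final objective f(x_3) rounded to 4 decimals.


FISTA on f(x) = 7*x^2 - 11*x + 1.05*|x|
L = 14, alpha = 0.0476
Iteration 1: beta = 0.0, y = -0.9474 + 0.0*(-0.9474 + 0.9474) = -0.9474
  grad(y) = -24.2636, v = y - alpha*grad = 0.2075
  prox(v) = soft_thresh(0.2075, 0.05) = 0.1576
Iteration 2: beta = 0.3333, y = 0.1576 + 0.3333*(0.1576 + 0.9474) = 0.5259
  grad(y) = -3.6375, v = y - alpha*grad = 0.699
  prox(v) = soft_thresh(0.699, 0.05) = 0.6491
Iteration 3: beta = 0.5, y = 0.6491 + 0.5*(0.6491 - 0.1576) = 0.8948
  grad(y) = 1.5272, v = y - alpha*grad = 0.8221
  prox(v) = soft_thresh(0.8221, 0.05) = 0.7721
f(x_3) = 7*0.7721^2 - 11*0.7721 + 1.05*|0.7721| = -3.5094


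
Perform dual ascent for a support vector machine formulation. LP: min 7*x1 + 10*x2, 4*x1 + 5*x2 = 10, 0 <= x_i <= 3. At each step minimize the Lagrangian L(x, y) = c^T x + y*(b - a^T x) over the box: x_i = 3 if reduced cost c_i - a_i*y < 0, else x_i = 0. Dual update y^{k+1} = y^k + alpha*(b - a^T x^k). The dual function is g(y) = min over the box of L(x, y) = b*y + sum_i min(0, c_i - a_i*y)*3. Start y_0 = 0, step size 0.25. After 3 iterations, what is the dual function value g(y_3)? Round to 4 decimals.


Dual ascent for LP: min 7*x1 + 10*x2, 4*x1 + 5*x2 = 10, 0 <= x_i <= 3
Step 1: y^k = 0.0, reduced costs: (7.0, 10.0)
  x^k = (0.0, 0.0), subgradient = b - a^T x = 10.0
  y^{k+1} = 0.0 + 0.25*10.0 = 2.5
Step 2: y^k = 2.5, reduced costs: (-3.0, -2.5)
  x^k = (3.0, 3.0), subgradient = b - a^T x = -17.0
  y^{k+1} = 2.5 + 0.25*-17.0 = -1.75
Step 3: y^k = -1.75, reduced costs: (14.0, 18.75)
  x^k = (0.0, 0.0), subgradient = b - a^T x = 10.0
  y^{k+1} = -1.75 + 0.25*10.0 = 0.75
Dual objective at y_3 = 0.75: reduced costs (4.0, 6.25), box minimizer x = (0.0, 0.0)
g(y_3) = b*y + (c1 - a1*y)*x1 + (c2 - a2*y)*x2 = 10*0.75 + 4.0*0.0 + 6.25*0.0 = 7.5 + 0.0 + 0.0 = 7.5


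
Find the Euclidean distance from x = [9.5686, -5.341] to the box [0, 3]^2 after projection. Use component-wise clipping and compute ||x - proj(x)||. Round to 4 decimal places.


Project each component onto [0, 3].
clip(9.5686) = 3.0, clip(-5.341) = 0.0
Projection = [3.0, 0.0]
Squared diffs: [43.1465, 28.5263]
Distance = sqrt(71.6728) = 8.466


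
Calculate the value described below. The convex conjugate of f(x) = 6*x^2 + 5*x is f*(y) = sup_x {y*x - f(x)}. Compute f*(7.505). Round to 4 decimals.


f*(y) = sup_x {y*x - a*x^2 - b*x} = sup_x {(y-b)*x - a*x^2}
FOC: (y - b) - 2a*x = 0 => x* = (y - b)/(2a)
x* = (7.505 - 5)/(2*6) = 0.2088
f*(7.505) = (y-b)^2/(4a) = (7.505 - 5)^2/(4*6)
= 6.275/24 = 0.2615


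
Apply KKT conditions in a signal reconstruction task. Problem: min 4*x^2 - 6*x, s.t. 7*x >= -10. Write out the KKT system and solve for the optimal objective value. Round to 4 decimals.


Step 1: Try lambda = 0 (constraint inactive).
Stationarity: 2*4*x - 6 = 0
x* = 6/(2*4) = 0.75
Check constraint: 7*0.75 = 5.25 >= -10 -- satisfied.
Step 2: Compute optimal value.
f(x*) = 4*0.75^2 - 6*0.75 = -2.25


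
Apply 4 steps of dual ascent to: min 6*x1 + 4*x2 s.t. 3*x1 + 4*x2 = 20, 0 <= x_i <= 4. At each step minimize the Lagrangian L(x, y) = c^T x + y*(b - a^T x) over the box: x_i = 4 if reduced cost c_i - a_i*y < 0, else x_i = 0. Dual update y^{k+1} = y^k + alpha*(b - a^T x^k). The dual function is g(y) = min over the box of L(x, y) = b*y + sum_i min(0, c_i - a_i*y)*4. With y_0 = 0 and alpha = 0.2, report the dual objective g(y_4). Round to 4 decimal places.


Dual ascent for LP: min 6*x1 + 4*x2, 3*x1 + 4*x2 = 20, 0 <= x_i <= 4
Step 1: y^k = 0.0, reduced costs: (6.0, 4.0)
  x^k = (0.0, 0.0), subgradient = b - a^T x = 20.0
  y^{k+1} = 0.0 + 0.2*20.0 = 4.0
Step 2: y^k = 4.0, reduced costs: (-6.0, -12.0)
  x^k = (4.0, 4.0), subgradient = b - a^T x = -8.0
  y^{k+1} = 4.0 + 0.2*-8.0 = 2.4
Step 3: y^k = 2.4, reduced costs: (-1.2, -5.6)
  x^k = (4.0, 4.0), subgradient = b - a^T x = -8.0
  y^{k+1} = 2.4 + 0.2*-8.0 = 0.8
Step 4: y^k = 0.8, reduced costs: (3.6, 0.8)
  x^k = (0.0, 0.0), subgradient = b - a^T x = 20.0
  y^{k+1} = 0.8 + 0.2*20.0 = 4.8
Dual objective at y_4 = 4.8: reduced costs (-8.4, -15.2), box minimizer x = (4.0, 4.0)
g(y_4) = b*y + (c1 - a1*y)*x1 + (c2 - a2*y)*x2 = 20*4.8 + (-8.4)*4.0 + (-15.2)*4.0 = 96.0 - 33.6 - 60.8 = 1.6


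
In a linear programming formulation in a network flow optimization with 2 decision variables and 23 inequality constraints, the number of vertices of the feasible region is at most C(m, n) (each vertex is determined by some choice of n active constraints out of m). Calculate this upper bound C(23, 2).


Each vertex corresponds to some choice of n active constraints out of m, so the number of vertices is at most C(m, n) = m! / (n!(m-n)!).
m = 23, n = 2
Numerator: 23 * 22
Denominator: 2! = 2
C(23, 2) = 253


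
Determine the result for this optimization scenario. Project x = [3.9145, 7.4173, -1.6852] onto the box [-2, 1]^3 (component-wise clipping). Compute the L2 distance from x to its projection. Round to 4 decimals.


Project each component onto [-2, 1].
clip(3.9145) = 1.0, clip(7.4173) = 1.0, clip(-1.6852) = -1.6852
Projection = [1.0, 1.0, -1.6852]
Squared diffs: [8.4943, 41.1817, 0.0]
Distance = sqrt(49.676) = 7.0481


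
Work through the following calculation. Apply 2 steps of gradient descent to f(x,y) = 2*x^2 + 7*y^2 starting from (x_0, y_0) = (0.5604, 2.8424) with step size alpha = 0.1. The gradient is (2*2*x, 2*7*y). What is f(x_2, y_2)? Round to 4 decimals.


Gradient descent on f(x,y) = 2*x^2 + 7*y^2.
Starting point: (0.5604, 2.8424), alpha = 0.1
Step 1: grad_x = 2*2*0.5604 = 2.2416, grad_y = 2*7*2.8424 = 39.7936
  x_1 = 0.5604 - 0.1*2.2416 = 0.3362
  y_1 = 2.8424 - 0.1*39.7936 = -1.137
Step 2: grad_x = 2*2*0.3362 = 1.345, grad_y = 2*7*-1.137 = -15.9174
  x_2 = 0.3362 - 0.1*1.345 = 0.2017
  y_2 = -1.137 - 0.1*-15.9174 = 0.4548
f(0.2017, 0.4548) = 2*0.2017^2 + 7*0.4548^2 = 1.5292


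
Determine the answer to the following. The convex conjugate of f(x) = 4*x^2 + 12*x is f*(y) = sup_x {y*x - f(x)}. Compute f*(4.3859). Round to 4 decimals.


f*(y) = sup_x {y*x - a*x^2 - b*x} = sup_x {(y-b)*x - a*x^2}
FOC: (y - b) - 2a*x = 0 => x* = (y - b)/(2a)
x* = (4.3859 - 12)/(2*4) = -0.9518
f*(4.3859) = (y-b)^2/(4a) = (4.3859 - 12)^2/(4*4)
= 57.9745/16 = 3.6234


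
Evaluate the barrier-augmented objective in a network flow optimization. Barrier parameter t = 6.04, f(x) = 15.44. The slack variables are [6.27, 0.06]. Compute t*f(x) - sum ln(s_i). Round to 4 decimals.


Step 1: Compute log-barrier.
ln values: [1.8358, -2.8134]
phi = -(1.8358 - 2.8134) = 0.9776
Step 2: Compute augmented objective.
t*f(x) = 6.04*15.44 = 93.2576
Total = 93.2576 + 0.9776 = 94.2352


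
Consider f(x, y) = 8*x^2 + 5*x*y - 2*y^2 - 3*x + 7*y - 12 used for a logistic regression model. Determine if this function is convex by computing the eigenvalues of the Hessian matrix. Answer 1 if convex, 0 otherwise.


The Hessian of f(x,y) = 8*x^2 + 5*x*y - 2*y^2 - 3*x + 7*y - 12 is:
H = [[16, 5], [5, -4]]
Trace = 16 - 4 = 12
Determinant = 16*-4 - (5)^2 = -89
Discriminant = (12)^2 - 4*-89 = 500.0
Eigenvalues: lambda_1 = -5.1803, lambda_2 = 17.1803
The function is not convex.

0


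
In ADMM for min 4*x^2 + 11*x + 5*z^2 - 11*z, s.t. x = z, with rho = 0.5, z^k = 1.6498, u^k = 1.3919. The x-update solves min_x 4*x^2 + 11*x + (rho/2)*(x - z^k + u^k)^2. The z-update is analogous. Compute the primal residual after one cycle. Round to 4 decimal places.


ADMM iteration with rho = 0.5, z^k = 1.6498, u^k = 1.3919
Step 1: x-update.
Minimize 4*x^2 + 11*x + (0.5/2)*(x - 1.6498 + 1.3919)^2
FOC: (2*4 + 0.5)*x = -11 + 0.5*(1.6498 - 1.3919)
x^{k+1} = -1.2789
Step 2: z-update.
Minimize 5*z^2 - 11*z + (0.5/2)*(-1.2789 - z + 1.3919)^2
FOC: (2*5 + 0.5)*z = 11 + 0.5*(-1.2789 + 1.3919)
z^{k+1} = 1.053
Step 3: u-update.
u^{k+1} = 1.3919 - 1.2789 - 1.053 = -0.94
Step 4: Primal residual = |-1.2789 - 1.053| = 2.3319


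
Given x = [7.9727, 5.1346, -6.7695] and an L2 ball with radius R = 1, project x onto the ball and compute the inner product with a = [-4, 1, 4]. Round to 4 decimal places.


Step 1: Compute ||x|| (intermediates to 6 decimals).
||x|| = sqrt(7.9727^2 + 5.1346^2 + (-6.7695)^2) = 11.65136
Step 2: Project.
Since ||x|| > R, scale = R/||x|| = 1/11.65136 = 0.085827, proj(x) = scale * x
proj(x) = [0.684273, 0.440687, -0.581006]
Step 3: Dot product.
a^T * proj(x) = -4*0.684273 + 1*0.440687 + 4*(-0.581006) = -4.6204


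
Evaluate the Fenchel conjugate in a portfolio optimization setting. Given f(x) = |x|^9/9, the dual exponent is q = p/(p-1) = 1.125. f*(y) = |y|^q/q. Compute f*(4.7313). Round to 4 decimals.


The conjugate exponent q satisfies 1/p + 1/q = 1.
p = 9, so q = 9/(9 - 1) = 1.125
|y|^q = 4.7313^1.125 = 5.7458
f*(4.7313) = 5.7458 / 1.125 = 5.1074


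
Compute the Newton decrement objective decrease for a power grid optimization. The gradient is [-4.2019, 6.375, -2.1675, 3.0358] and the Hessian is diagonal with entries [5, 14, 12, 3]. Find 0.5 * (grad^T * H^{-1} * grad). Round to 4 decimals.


Step 1: H is diagonal, so H^(-1) * g = [-0.8404, 0.4554, -0.1806, 1.0119].
Step 2: g^T H^(-1) g = sum_i g_i^2 / H_ii
  = (-4.2019)^2/5 + (6.375)^2/14 + (-2.1675)^2/12 + (3.0358)^2/3
  = 3.5312 + 2.9029 + 0.3915 + 3.072 = 9.8976
Step 3: Objective decrease = 0.5 * g^T H^(-1) g = 4.9488


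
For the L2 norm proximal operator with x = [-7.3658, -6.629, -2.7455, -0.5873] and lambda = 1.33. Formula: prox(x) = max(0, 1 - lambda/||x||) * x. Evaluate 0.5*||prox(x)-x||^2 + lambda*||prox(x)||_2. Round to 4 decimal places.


Step 1: Compute ||x||.
||x|| = 10.2996
Step 2: Compute scaling factor.
scale = max(0, 1 - 1.33/10.2996) = 0.8709
Step 3: prox(x) = [-6.4146, -5.773, -2.391, -0.5115]
||prox(x)|| = 8.9696
Step 4: Proximal objective.
0.5*||prox-x||^2 = 0.8845
lambda*||prox|| = 11.9296
Total = 12.814


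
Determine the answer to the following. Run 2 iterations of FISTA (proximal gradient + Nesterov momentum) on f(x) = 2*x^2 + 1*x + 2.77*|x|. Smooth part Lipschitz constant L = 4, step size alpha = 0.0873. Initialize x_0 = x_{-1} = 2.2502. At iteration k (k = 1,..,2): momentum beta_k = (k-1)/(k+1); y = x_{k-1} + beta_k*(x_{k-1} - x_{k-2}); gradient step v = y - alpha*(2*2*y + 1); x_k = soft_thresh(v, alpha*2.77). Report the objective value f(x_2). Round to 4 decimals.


FISTA on f(x) = 2*x^2 + 1*x + 2.77*|x|
L = 4, alpha = 0.0873
Iteration 1: beta = 0.0, y = 2.2502 + 0.0*(2.2502 - 2.2502) = 2.2502
  grad(y) = 10.0008, v = y - alpha*grad = 1.3771
  prox(v) = soft_thresh(1.3771, 0.2418) = 1.1353
Iteration 2: beta = 0.3333, y = 1.1353 + 0.3333*(1.1353 - 2.2502) = 0.7637
  grad(y) = 4.0547, v = y - alpha*grad = 0.4097
  prox(v) = soft_thresh(0.4097, 0.2418) = 0.1679
f(x_2) = 2*0.1679^2 + 1*0.1679 + 2.77*|0.1679| = 0.6893


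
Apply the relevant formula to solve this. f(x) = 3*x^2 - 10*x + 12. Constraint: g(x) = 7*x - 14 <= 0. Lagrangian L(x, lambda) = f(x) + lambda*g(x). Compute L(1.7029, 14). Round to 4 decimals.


Step 1: Evaluate f(x).
f(1.7029) = 3*1.7029^2 - 10*1.7029 + 12 = 3.6706
Step 2: Evaluate g(x).
g(1.7029) = 7*1.7029 - 14 = -2.0797
Step 3: Compute Lagrangian.
L = 3.6706 + 14*-2.0797 = -25.4452


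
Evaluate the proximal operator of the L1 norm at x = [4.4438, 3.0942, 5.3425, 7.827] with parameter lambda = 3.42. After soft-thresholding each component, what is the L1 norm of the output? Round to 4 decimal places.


Soft-thresholding with lambda = 3.42:
prox(4.4438) = sign(4.4438)*max(|4.4438| - 3.42, 0) = 1.0238
prox(3.0942) = sign(3.0942)*max(|3.0942| - 3.42, 0) = 0.0
prox(5.3425) = sign(5.3425)*max(|5.3425| - 3.42, 0) = 1.9225
prox(7.827) = sign(7.827)*max(|7.827| - 3.42, 0) = 4.407
prox(x) = [1.0238, 0.0, 1.9225, 4.407]
||prox(x)||_1 = 1.0238 + 0.0 + 1.9225 + 4.407 = 7.3533


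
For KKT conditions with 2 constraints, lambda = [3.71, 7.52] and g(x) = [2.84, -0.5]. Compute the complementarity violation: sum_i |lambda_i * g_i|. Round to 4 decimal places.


KKT complementary slackness check:
lambda_1 * g_1 = 3.71 * 2.84 = 10.5364
lambda_2 * g_2 = 7.52 * -0.5 = -3.76
Total violation = 10.5364 + 3.76 = 14.2964


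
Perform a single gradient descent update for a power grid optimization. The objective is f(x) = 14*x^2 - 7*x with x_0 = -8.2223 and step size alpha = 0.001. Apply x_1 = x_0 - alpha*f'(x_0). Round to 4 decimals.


We compute the gradient at x_0 and apply the update.
f'(x) = 28*x - 7
f'(-8.2223) = 28*-8.2223 - 7 = -237.2244
x_1 = -8.2223 - 0.001*-237.2244 = -7.9851


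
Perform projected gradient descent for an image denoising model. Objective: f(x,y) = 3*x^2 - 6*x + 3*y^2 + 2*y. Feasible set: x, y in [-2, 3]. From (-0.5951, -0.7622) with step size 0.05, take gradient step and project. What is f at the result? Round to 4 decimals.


Step 1: Compute gradient at (-0.5951, -0.7622).
grad_x = 2*3*-0.5951 - 6 = -9.5706
grad_y = 2*3*-0.7622 + 2 = -2.5732
Step 2: Gradient step.
x_raw = -0.5951 - 0.05*-9.5706 = -0.1166
y_raw = -0.7622 - 0.05*-2.5732 = -0.6335
Step 3: Project onto [-2, 3].
x_proj = clip(-0.1166) = -0.1166
y_proj = clip(-0.6335) = -0.6335
Step 4: Evaluate f.
f(-0.1166, -0.6335) = 0.6772


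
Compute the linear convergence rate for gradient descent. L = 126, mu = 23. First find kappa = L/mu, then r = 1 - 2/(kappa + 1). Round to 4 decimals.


Step 1: Compute the condition number.
kappa = L/mu = 126/23 = 5.4783
Step 2: Compute the convergence rate.
r = 1 - 2/(kappa + 1) = 1 - 2*mu/(L + mu) = (L - mu)/(L + mu) = 103/149 = 0.6913


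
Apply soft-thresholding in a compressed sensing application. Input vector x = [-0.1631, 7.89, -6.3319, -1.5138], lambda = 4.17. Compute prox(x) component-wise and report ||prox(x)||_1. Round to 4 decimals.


Soft-thresholding with lambda = 4.17:
prox(-0.1631) = sign(-0.1631)*max(|-0.1631| - 4.17, 0) = 0.0
prox(7.89) = sign(7.89)*max(|7.89| - 4.17, 0) = 3.72
prox(-6.3319) = sign(-6.3319)*max(|-6.3319| - 4.17, 0) = -2.1619
prox(-1.5138) = sign(-1.5138)*max(|-1.5138| - 4.17, 0) = 0.0
prox(x) = [0.0, 3.72, -2.1619, 0.0]
||prox(x)||_1 = 0.0 + 3.72 + 2.1619 + 0.0 = 5.8819


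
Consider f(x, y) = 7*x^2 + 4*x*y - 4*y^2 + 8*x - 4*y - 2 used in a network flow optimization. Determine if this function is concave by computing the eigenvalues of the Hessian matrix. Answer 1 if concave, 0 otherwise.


The Hessian of f(x,y) = 7*x^2 + 4*x*y - 4*y^2 + 8*x - 4*y - 2 is:
H = [[14, 4], [4, -8]]
Trace = 14 - 8 = 6
Determinant = 14*-8 - (4)^2 = -128
Discriminant = (6)^2 - 4*-128 = 548.0
Eigenvalues: lambda_1 = -8.7047, lambda_2 = 14.7047
The function is not concave.

0


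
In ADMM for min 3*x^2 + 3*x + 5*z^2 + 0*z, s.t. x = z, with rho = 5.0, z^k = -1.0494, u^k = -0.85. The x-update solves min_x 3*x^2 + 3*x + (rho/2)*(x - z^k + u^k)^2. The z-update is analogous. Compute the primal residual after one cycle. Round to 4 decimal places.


ADMM iteration with rho = 5.0, z^k = -1.0494, u^k = -0.85
Step 1: x-update.
Minimize 3*x^2 + 3*x + (5.0/2)*(x + 1.0494 - 0.85)^2
FOC: (2*3 + 5.0)*x = -3 + 5.0*(-1.0494 + 0.85)
x^{k+1} = -0.3634
Step 2: z-update.
Minimize 5*z^2 + 0*z + (5.0/2)*(-0.3634 - z - 0.85)^2
FOC: (2*5 + 5.0)*z = 0 + 5.0*(-0.3634 - 0.85)
z^{k+1} = -0.4045
Step 3: u-update.
u^{k+1} = -0.85 - 0.3634 + 0.4045 = -0.8089
Step 4: Primal residual = |-0.3634 + 0.4045| = 0.0411


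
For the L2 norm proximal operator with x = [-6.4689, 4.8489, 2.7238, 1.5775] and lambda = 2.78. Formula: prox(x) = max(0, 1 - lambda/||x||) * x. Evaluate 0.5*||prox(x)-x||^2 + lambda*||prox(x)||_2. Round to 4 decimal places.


Step 1: Compute ||x||.
||x|| = 8.6756
Step 2: Compute scaling factor.
scale = max(0, 1 - 2.78/8.6756) = 0.6796
Step 3: prox(x) = [-4.396, 3.2951, 1.851, 1.072]
||prox(x)|| = 5.8956
Step 4: Proximal objective.
0.5*||prox-x||^2 = 3.8642
lambda*||prox|| = 16.3898
Total = 20.254


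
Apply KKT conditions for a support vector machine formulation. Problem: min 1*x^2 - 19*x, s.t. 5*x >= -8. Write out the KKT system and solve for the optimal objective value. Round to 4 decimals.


Step 1: Try lambda = 0 (constraint inactive).
Stationarity: 2*1*x - 19 = 0
x* = 19/(2*1) = 9.5
Check constraint: 5*9.5 = 47.5 >= -8 -- satisfied.
Step 2: Compute optimal value.
f(x*) = 1*9.5^2 - 19*9.5 = -90.25


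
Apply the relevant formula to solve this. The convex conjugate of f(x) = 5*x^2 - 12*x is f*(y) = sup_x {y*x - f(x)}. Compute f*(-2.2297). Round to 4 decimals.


f*(y) = sup_x {y*x - a*x^2 - b*x} = sup_x {(y-b)*x - a*x^2}
FOC: (y - b) - 2a*x = 0 => x* = (y - b)/(2a)
x* = (-2.2297 + 12)/(2*5) = 0.977
f*(-2.2297) = (y-b)^2/(4a) = (-2.2297 + 12)^2/(4*5)
= 95.4588/20 = 4.7729


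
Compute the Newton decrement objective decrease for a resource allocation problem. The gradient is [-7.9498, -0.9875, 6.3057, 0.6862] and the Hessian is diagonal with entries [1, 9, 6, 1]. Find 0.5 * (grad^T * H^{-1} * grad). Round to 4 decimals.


Step 1: H is diagonal, so H^(-1) * g = [-7.9498, -0.1097, 1.051, 0.6862].
Step 2: g^T H^(-1) g = sum_i g_i^2 / H_ii
  = (-7.9498)^2/1 + (-0.9875)^2/9 + (6.3057)^2/6 + (0.6862)^2/1
  = 63.1993 + 0.1084 + 6.627 + 0.4709 = 70.4055
Step 3: Objective decrease = 0.5 * g^T H^(-1) g = 35.2028


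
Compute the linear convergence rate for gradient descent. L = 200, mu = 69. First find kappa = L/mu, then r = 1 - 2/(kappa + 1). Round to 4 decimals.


Step 1: Compute the condition number.
kappa = L/mu = 200/69 = 2.8986
Step 2: Compute the convergence rate.
r = 1 - 2/(kappa + 1) = 1 - 2*mu/(L + mu) = (L - mu)/(L + mu) = 131/269 = 0.487


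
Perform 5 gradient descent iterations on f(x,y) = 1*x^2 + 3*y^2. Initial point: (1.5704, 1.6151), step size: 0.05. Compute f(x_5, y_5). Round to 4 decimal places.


Gradient descent on f(x,y) = 1*x^2 + 3*y^2.
Starting point: (1.5704, 1.6151), alpha = 0.05
Step 1: grad_x = 2*1*1.5704 = 3.1408, grad_y = 2*3*1.6151 = 9.6906
  x_1 = 1.5704 - 0.05*3.1408 = 1.4134
  y_1 = 1.6151 - 0.05*9.6906 = 1.1306
Step 2: grad_x = 2*1*1.4134 = 2.8267, grad_y = 2*3*1.1306 = 6.7834
  x_2 = 1.4134 - 0.05*2.8267 = 1.272
  y_2 = 1.1306 - 0.05*6.7834 = 0.7914
Step 3: grad_x = 2*1*1.272 = 2.544, grad_y = 2*3*0.7914 = 4.7484
  x_3 = 1.272 - 0.05*2.544 = 1.1448
  y_3 = 0.7914 - 0.05*4.7484 = 0.554
Step 4: grad_x = 2*1*1.1448 = 2.2896, grad_y = 2*3*0.554 = 3.3239
  x_4 = 1.1448 - 0.05*2.2896 = 1.0303
  y_4 = 0.554 - 0.05*3.3239 = 0.3878
Step 5: grad_x = 2*1*1.0303 = 2.0607, grad_y = 2*3*0.3878 = 2.3267
  x_5 = 1.0303 - 0.05*2.0607 = 0.9273
  y_5 = 0.3878 - 0.05*2.3267 = 0.2714
f(0.9273, 0.2714) = 1*0.9273^2 + 3*0.2714^2 = 1.081


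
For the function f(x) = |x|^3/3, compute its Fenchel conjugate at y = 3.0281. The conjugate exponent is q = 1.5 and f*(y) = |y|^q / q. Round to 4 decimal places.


The conjugate exponent q satisfies 1/p + 1/q = 1.
p = 3, so q = 3/(3 - 1) = 1.5
|y|^q = 3.0281^1.5 = 5.2693
f*(3.0281) = 5.2693 / 1.5 = 3.5129


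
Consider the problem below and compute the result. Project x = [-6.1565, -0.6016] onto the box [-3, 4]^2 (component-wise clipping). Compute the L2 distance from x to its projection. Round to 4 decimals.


Project each component onto [-3, 4].
clip(-6.1565) = -3.0, clip(-0.6016) = -0.6016
Projection = [-3.0, -0.6016]
Squared diffs: [9.9635, 0.0]
Distance = sqrt(9.9635) = 3.1565


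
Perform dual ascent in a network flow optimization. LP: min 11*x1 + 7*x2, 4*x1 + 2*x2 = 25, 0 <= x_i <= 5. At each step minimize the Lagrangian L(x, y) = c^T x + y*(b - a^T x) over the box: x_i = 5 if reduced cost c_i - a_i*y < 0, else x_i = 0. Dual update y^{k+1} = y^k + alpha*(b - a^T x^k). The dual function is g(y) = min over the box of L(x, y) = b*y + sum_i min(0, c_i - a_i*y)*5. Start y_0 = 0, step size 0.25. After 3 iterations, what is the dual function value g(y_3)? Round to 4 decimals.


Dual ascent for LP: min 11*x1 + 7*x2, 4*x1 + 2*x2 = 25, 0 <= x_i <= 5
Step 1: y^k = 0.0, reduced costs: (11.0, 7.0)
  x^k = (0.0, 0.0), subgradient = b - a^T x = 25.0
  y^{k+1} = 0.0 + 0.25*25.0 = 6.25
Step 2: y^k = 6.25, reduced costs: (-14.0, -5.5)
  x^k = (5.0, 5.0), subgradient = b - a^T x = -5.0
  y^{k+1} = 6.25 + 0.25*-5.0 = 5.0
Step 3: y^k = 5.0, reduced costs: (-9.0, -3.0)
  x^k = (5.0, 5.0), subgradient = b - a^T x = -5.0
  y^{k+1} = 5.0 + 0.25*-5.0 = 3.75
Dual objective at y_3 = 3.75: reduced costs (-4.0, -0.5), box minimizer x = (5.0, 5.0)
g(y_3) = b*y + (c1 - a1*y)*x1 + (c2 - a2*y)*x2 = 25*3.75 + (-4.0)*5.0 + (-0.5)*5.0 = 93.75 - 20.0 - 2.5 = 71.25


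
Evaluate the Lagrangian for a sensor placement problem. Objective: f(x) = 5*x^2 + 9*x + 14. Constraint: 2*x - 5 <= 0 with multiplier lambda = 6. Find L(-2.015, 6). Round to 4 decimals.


Step 1: Evaluate f(x).
f(-2.015) = 5*(-2.015)^2 + 9*(-2.015) + 14 = 16.1661
Step 2: Evaluate g(x).
g(-2.015) = 2*-2.015 - 5 = -9.03
Step 3: Compute Lagrangian.
L = 16.1661 + 6*-9.03 = -38.0139


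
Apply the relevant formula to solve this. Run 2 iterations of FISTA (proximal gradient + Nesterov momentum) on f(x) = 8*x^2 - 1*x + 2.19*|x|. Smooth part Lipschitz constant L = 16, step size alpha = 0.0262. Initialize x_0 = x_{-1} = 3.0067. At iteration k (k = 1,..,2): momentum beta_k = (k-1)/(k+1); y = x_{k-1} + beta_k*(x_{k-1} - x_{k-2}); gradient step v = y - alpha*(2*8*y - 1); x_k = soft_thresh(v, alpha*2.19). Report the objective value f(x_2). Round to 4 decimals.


FISTA on f(x) = 8*x^2 - 1*x + 2.19*|x|
L = 16, alpha = 0.0262
Iteration 1: beta = 0.0, y = 3.0067 + 0.0*(3.0067 - 3.0067) = 3.0067
  grad(y) = 47.1072, v = y - alpha*grad = 1.7725
  prox(v) = soft_thresh(1.7725, 0.0574) = 1.7151
Iteration 2: beta = 0.3333, y = 1.7151 + 0.3333*(1.7151 - 3.0067) = 1.2846
  grad(y) = 19.5534, v = y - alpha*grad = 0.7723
  prox(v) = soft_thresh(0.7723, 0.0574) = 0.7149
f(x_2) = 8*0.7149^2 - 1*0.7149 + 2.19*|0.7149| = 4.9395


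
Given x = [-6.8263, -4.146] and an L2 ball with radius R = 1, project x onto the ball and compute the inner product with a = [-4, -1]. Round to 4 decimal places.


Step 1: Compute ||x|| (intermediates to 6 decimals).
||x|| = sqrt((-6.8263)^2 + (-4.146)^2) = 7.986719
Step 2: Project.
Since ||x|| > R, scale = R/||x|| = 1/7.986719 = 0.125208, proj(x) = scale * x
proj(x) = [-0.854707, -0.519112]
Step 3: Dot product.
a^T * proj(x) = -4*(-0.854707) - 1*(-0.519112) = 3.9379


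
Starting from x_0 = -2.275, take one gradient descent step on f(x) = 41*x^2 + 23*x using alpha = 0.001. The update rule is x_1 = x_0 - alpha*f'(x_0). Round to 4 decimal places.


We compute the gradient at x_0 and apply the update.
f'(x) = 82*x + 23
f'(-2.275) = 82*-2.275 + 23 = -163.55
x_1 = -2.275 - 0.001*-163.55 = -2.1115


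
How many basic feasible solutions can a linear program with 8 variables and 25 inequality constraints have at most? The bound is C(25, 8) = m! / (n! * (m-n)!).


Each vertex corresponds to some choice of n active constraints out of m, so the number of vertices is at most C(m, n) = m! / (n!(m-n)!).
m = 25, n = 8
Numerator: 25 * 24 * 23 * 22 * 21 * 20 * 19 * 18
Denominator: 8! = 40320
C(25, 8) = 1081575


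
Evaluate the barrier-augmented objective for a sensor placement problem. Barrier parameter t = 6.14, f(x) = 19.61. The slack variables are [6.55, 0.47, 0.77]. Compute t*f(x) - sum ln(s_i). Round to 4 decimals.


Step 1: Compute log-barrier.
ln values: [1.8795, -0.755, -0.2614]
phi = -(1.8795 - 0.755 - 0.2614) = -0.8631
Step 2: Compute augmented objective.
t*f(x) = 6.14*19.61 = 120.4054
Total = 120.4054 - 0.8631 = 119.5423


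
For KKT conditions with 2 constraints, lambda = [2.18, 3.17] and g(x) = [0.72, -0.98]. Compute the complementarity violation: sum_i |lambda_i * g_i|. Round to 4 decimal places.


KKT complementary slackness check:
lambda_1 * g_1 = 2.18 * 0.72 = 1.5696
lambda_2 * g_2 = 3.17 * -0.98 = -3.1066
Total violation = 1.5696 + 3.1066 = 4.6762


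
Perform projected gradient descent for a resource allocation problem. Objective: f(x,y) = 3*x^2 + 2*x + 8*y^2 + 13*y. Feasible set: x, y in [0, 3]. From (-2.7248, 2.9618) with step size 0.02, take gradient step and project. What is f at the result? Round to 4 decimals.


Step 1: Compute gradient at (-2.7248, 2.9618).
grad_x = 2*3*-2.7248 + 2 = -14.3488
grad_y = 2*8*2.9618 + 13 = 60.3888
Step 2: Gradient step.
x_raw = -2.7248 - 0.02*-14.3488 = -2.4378
y_raw = 2.9618 - 0.02*60.3888 = 1.754
Step 3: Project onto [0, 3].
x_proj = clip(-2.4378) = 0.0
y_proj = clip(1.754) = 1.754
Step 4: Evaluate f.
f(0.0, 1.754) = 47.4151


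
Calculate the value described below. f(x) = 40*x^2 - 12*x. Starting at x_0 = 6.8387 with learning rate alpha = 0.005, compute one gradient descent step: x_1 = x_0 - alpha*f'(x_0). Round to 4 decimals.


We compute the gradient at x_0 and apply the update.
f'(x) = 80*x - 12
f'(6.8387) = 80*6.8387 - 12 = 535.096
x_1 = 6.8387 - 0.005*535.096 = 4.1632


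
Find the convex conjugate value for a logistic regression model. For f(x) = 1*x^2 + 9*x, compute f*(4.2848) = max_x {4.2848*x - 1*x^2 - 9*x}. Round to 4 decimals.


f*(y) = sup_x {y*x - a*x^2 - b*x} = sup_x {(y-b)*x - a*x^2}
FOC: (y - b) - 2a*x = 0 => x* = (y - b)/(2a)
x* = (4.2848 - 9)/(2*1) = -2.3576
f*(4.2848) = (y-b)^2/(4a) = (4.2848 - 9)^2/(4*1)
= 22.2331/4 = 5.5583


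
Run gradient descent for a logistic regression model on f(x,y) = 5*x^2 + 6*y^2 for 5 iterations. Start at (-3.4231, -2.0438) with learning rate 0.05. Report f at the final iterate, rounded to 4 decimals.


Gradient descent on f(x,y) = 5*x^2 + 6*y^2.
Starting point: (-3.4231, -2.0438), alpha = 0.05
Step 1: grad_x = 2*5*-3.4231 = -34.231, grad_y = 2*6*-2.0438 = -24.5256
  x_1 = -3.4231 - 0.05*-34.231 = -1.7116
  y_1 = -2.0438 - 0.05*-24.5256 = -0.8175
Step 2: grad_x = 2*5*-1.7116 = -17.1155, grad_y = 2*6*-0.8175 = -9.8102
  x_2 = -1.7116 - 0.05*-17.1155 = -0.8558
  y_2 = -0.8175 - 0.05*-9.8102 = -0.327
Step 3: grad_x = 2*5*-0.8558 = -8.5578, grad_y = 2*6*-0.327 = -3.9241
  x_3 = -0.8558 - 0.05*-8.5578 = -0.4279
  y_3 = -0.327 - 0.05*-3.9241 = -0.1308
Step 4: grad_x = 2*5*-0.4279 = -4.2789, grad_y = 2*6*-0.1308 = -1.5696
  x_4 = -0.4279 - 0.05*-4.2789 = -0.2139
  y_4 = -0.1308 - 0.05*-1.5696 = -0.0523
Step 5: grad_x = 2*5*-0.2139 = -2.1394, grad_y = 2*6*-0.0523 = -0.6279
  x_5 = -0.2139 - 0.05*-2.1394 = -0.107
  y_5 = -0.0523 - 0.05*-0.6279 = -0.0209
f(-0.107, -0.0209) = 5*(-0.107)^2 + 6*(-0.0209)^2 = 0.0598


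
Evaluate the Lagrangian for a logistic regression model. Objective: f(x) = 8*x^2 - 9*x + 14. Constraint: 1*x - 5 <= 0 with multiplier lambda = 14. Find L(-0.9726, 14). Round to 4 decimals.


Step 1: Evaluate f(x).
f(-0.9726) = 8*(-0.9726)^2 - 9*(-0.9726) + 14 = 30.321
Step 2: Evaluate g(x).
g(-0.9726) = 1*-0.9726 - 5 = -5.9726
Step 3: Compute Lagrangian.
L = 30.321 + 14*-5.9726 = -53.2954


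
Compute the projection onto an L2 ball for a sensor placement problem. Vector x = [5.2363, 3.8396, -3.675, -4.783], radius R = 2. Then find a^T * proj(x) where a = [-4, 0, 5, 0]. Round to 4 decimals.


Step 1: Compute ||x|| (intermediates to 6 decimals).
||x|| = sqrt(5.2363^2 + 3.8396^2 + (-3.675)^2 + (-4.783)^2) = 8.86251
Step 2: Project.
Since ||x|| > R, scale = R/||x|| = 2/8.86251 = 0.22567, proj(x) = scale * x
proj(x) = [1.181676, 0.866483, -0.829337, -1.07938]
Step 3: Dot product.
a^T * proj(x) = -4*1.181676 + 0*0.866483 + 5*(-0.829337) + 0*(-1.07938) = -8.8734


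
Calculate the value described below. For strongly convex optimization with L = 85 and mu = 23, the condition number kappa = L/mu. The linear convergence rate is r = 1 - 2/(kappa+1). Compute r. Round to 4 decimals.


Step 1: Compute the condition number.
kappa = L/mu = 85/23 = 3.6957
Step 2: Compute the convergence rate.
r = 1 - 2/(kappa + 1) = 1 - 2*mu/(L + mu) = (L - mu)/(L + mu) = 62/108 = 0.5741


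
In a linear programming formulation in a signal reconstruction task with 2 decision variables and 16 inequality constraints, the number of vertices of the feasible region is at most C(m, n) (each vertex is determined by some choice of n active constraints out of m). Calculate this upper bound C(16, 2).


Each vertex corresponds to some choice of n active constraints out of m, so the number of vertices is at most C(m, n) = m! / (n!(m-n)!).
m = 16, n = 2
Numerator: 16 * 15
Denominator: 2! = 2
C(16, 2) = 120


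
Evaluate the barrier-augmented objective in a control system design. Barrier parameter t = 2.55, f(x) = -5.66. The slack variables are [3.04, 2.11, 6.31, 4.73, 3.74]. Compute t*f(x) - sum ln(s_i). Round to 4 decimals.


Step 1: Compute log-barrier.
ln values: [1.1119, 0.7467, 1.8421, 1.5539, 1.3191]
phi = -(1.1119 + 0.7467 + 1.8421 + 1.5539 + 1.3191) = -6.5737
Step 2: Compute augmented objective.
t*f(x) = 2.55*-5.66 = -14.433
Total = -14.433 - 6.5737 = -21.0067


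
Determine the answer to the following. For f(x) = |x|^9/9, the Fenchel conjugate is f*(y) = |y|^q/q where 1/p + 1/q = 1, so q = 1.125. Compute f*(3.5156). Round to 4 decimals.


The conjugate exponent q satisfies 1/p + 1/q = 1.
p = 9, so q = 9/(9 - 1) = 1.125
|y|^q = 3.5156^1.125 = 4.1139
f*(3.5156) = 4.1139 / 1.125 = 3.6568


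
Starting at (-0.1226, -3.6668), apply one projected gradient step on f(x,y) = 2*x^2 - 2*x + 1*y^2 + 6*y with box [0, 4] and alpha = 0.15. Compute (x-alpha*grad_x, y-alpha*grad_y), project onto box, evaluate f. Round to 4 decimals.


Step 1: Compute gradient at (-0.1226, -3.6668).
grad_x = 2*2*-0.1226 - 2 = -2.4904
grad_y = 2*1*-3.6668 + 6 = -1.3336
Step 2: Gradient step.
x_raw = -0.1226 - 0.15*-2.4904 = 0.251
y_raw = -3.6668 - 0.15*-1.3336 = -3.4668
Step 3: Project onto [0, 4].
x_proj = clip(0.251) = 0.251
y_proj = clip(-3.4668) = 0.0
Step 4: Evaluate f.
f(0.251, 0.0) = -0.376


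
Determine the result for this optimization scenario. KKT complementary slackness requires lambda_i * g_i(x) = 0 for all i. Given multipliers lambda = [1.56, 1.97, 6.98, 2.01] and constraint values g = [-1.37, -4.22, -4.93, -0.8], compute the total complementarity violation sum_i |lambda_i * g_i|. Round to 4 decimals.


KKT complementary slackness check:
lambda_1 * g_1 = 1.56 * -1.37 = -2.1372
lambda_2 * g_2 = 1.97 * -4.22 = -8.3134
lambda_3 * g_3 = 6.98 * -4.93 = -34.4114
lambda_4 * g_4 = 2.01 * -0.8 = -1.608
Total violation = 2.1372 + 8.3134 + 34.4114 + 1.608 = 46.47


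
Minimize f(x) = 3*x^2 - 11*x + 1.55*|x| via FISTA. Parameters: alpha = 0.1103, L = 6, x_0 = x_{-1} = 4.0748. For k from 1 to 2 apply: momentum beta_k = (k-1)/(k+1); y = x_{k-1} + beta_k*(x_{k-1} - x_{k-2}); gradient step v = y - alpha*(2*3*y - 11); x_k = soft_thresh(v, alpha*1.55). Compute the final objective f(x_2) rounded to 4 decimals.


FISTA on f(x) = 3*x^2 - 11*x + 1.55*|x|
L = 6, alpha = 0.1103
Iteration 1: beta = 0.0, y = 4.0748 + 0.0*(4.0748 - 4.0748) = 4.0748
  grad(y) = 13.4488, v = y - alpha*grad = 2.5914
  prox(v) = soft_thresh(2.5914, 0.171) = 2.4204
Iteration 2: beta = 0.3333, y = 2.4204 + 0.3333*(2.4204 - 4.0748) = 1.869
  grad(y) = 0.2139, v = y - alpha*grad = 1.8454
  prox(v) = soft_thresh(1.8454, 0.171) = 1.6744
f(x_2) = 3*1.6744^2 - 11*1.6744 + 1.55*|1.6744| = -7.4122


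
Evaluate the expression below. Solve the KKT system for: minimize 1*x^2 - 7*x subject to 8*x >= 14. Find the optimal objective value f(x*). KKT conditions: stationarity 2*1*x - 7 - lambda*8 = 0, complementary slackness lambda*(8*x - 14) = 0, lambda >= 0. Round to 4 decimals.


Step 1: Try lambda = 0 (constraint inactive).
Stationarity: 2*1*x - 7 = 0
x* = 7/(2*1) = 3.5
Check constraint: 8*3.5 = 28.0 >= 14 -- satisfied.
Step 2: Compute optimal value.
f(x*) = 1*3.5^2 - 7*3.5 = -12.25


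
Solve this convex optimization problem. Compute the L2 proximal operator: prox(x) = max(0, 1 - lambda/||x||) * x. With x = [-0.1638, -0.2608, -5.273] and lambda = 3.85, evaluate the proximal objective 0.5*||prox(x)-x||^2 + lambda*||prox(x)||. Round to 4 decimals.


Step 1: Compute ||x||.
||x|| = 5.282
Step 2: Compute scaling factor.
scale = max(0, 1 - 3.85/5.282) = 0.2711
Step 3: prox(x) = [-0.0444, -0.0707, -1.4295]
||prox(x)|| = 1.432
Step 4: Proximal objective.
0.5*||prox-x||^2 = 7.4113
lambda*||prox|| = 5.5132
Total = 12.9244


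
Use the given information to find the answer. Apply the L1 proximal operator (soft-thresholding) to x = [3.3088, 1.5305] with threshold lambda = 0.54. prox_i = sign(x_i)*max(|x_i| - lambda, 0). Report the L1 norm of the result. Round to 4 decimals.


Soft-thresholding with lambda = 0.54:
prox(3.3088) = sign(3.3088)*max(|3.3088| - 0.54, 0) = 2.7688
prox(1.5305) = sign(1.5305)*max(|1.5305| - 0.54, 0) = 0.9905
prox(x) = [2.7688, 0.9905]
||prox(x)||_1 = 2.7688 + 0.9905 = 3.7593


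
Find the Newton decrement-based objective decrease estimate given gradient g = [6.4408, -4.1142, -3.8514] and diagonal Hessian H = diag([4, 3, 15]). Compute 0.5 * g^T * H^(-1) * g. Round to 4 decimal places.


Step 1: H is diagonal, so H^(-1) * g = [1.6102, -1.3714, -0.2568].
Step 2: g^T H^(-1) g = sum_i g_i^2 / H_ii
  = (6.4408)^2/4 + (-4.1142)^2/3 + (-3.8514)^2/15
  = 10.371 + 5.6422 + 0.9889 = 17.0021
Step 3: Objective decrease = 0.5 * g^T H^(-1) g = 8.501


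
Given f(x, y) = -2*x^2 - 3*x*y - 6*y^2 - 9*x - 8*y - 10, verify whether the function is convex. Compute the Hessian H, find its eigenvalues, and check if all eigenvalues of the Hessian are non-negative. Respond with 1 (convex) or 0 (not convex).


The Hessian of f(x,y) = -2*x^2 - 3*x*y - 6*y^2 - 9*x - 8*y - 10 is:
H = [[-4, -3], [-3, -12]]
Trace = -4 - 12 = -16
Determinant = -4*-12 - (-3)^2 = 39
Discriminant = (-16)^2 - 4*39 = 100.0
Eigenvalues: lambda_1 = -13.0, lambda_2 = -3.0
The function is not convex.

0


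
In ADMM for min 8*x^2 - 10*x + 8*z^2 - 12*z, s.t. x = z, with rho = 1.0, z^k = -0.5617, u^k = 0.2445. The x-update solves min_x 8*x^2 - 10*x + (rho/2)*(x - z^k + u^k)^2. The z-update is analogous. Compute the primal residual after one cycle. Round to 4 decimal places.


ADMM iteration with rho = 1.0, z^k = -0.5617, u^k = 0.2445
Step 1: x-update.
Minimize 8*x^2 - 10*x + (1.0/2)*(x + 0.5617 + 0.2445)^2
FOC: (2*8 + 1.0)*x = 10 + 1.0*(-0.5617 - 0.2445)
x^{k+1} = 0.5408
Step 2: z-update.
Minimize 8*z^2 - 12*z + (1.0/2)*(0.5408 - z + 0.2445)^2
FOC: (2*8 + 1.0)*z = 12 + 1.0*(0.5408 + 0.2445)
z^{k+1} = 0.7521
Step 3: u-update.
u^{k+1} = 0.2445 + 0.5408 - 0.7521 = 0.0332
Step 4: Primal residual = |0.5408 - 0.7521| = 0.2113


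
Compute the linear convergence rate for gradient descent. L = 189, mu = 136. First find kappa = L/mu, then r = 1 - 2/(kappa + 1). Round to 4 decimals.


Step 1: Compute the condition number.
kappa = L/mu = 189/136 = 1.3897
Step 2: Compute the convergence rate.
r = 1 - 2/(kappa + 1) = 1 - 2*mu/(L + mu) = (L - mu)/(L + mu) = 53/325 = 0.1631


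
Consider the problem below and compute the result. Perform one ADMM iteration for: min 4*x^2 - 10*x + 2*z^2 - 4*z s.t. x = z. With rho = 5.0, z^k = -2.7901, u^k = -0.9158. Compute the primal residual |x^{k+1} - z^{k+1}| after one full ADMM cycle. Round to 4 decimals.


ADMM iteration with rho = 5.0, z^k = -2.7901, u^k = -0.9158
Step 1: x-update.
Minimize 4*x^2 - 10*x + (5.0/2)*(x + 2.7901 - 0.9158)^2
FOC: (2*4 + 5.0)*x = 10 + 5.0*(-2.7901 + 0.9158)
x^{k+1} = 0.0483
Step 2: z-update.
Minimize 2*z^2 - 4*z + (5.0/2)*(0.0483 - z - 0.9158)^2
FOC: (2*2 + 5.0)*z = 4 + 5.0*(0.0483 - 0.9158)
z^{k+1} = -0.0375
Step 3: u-update.
u^{k+1} = -0.9158 + 0.0483 + 0.0375 = -0.83
Step 4: Primal residual = |0.0483 + 0.0375| = 0.0858
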